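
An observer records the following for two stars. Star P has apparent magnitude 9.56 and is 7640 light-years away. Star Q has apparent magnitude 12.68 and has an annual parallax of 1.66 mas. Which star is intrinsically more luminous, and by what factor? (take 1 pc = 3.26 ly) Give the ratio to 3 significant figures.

Star P is more luminous, by a factor of 268.

Star P: d = 7640 ly / 3.26 = 2344 pc
Star P: M = m − 5 log₁₀ d + 5 = 9.56 − 5·3.3699 + 5 = -2.289
Star Q: p = 1.66 mas = 1.66×10^-3″ → d = 1/p = 602.4 pc
Star Q: M = m − 5 log₁₀ d + 5 = 12.68 − 5·2.7799 + 5 = 3.781
ΔM = M_P − M_Q = -2.289 − (3.781) = -6.070; smaller M is more luminous → Star P.
L ratio = 10^(0.4 |ΔM|) = 10^2.428 = 267.9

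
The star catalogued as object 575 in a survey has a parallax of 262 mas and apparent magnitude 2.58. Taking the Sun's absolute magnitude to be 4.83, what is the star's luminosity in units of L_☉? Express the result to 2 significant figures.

d = 1/p = 1000/262 mas = 3.817 pc
M = m − 5 log₁₀ d + 5 = 2.58 − 5·0.5817 + 5 = 4.672
M − M_☉ = 4.672 − 4.83 = -0.158
L/L_☉ = 10^(−0.4 × -0.158) = 1.157

L/L_☉ ≈ 1.2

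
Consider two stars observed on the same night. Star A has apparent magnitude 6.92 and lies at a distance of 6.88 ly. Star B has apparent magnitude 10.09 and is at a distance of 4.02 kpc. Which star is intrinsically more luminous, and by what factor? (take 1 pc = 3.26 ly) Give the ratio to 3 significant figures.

Star A: d = 6.88 ly / 3.26 = 2.110 pc
Star A: M = m − 5 log₁₀ d + 5 = 6.92 − 5·0.3244 + 5 = 10.298
Star B: d = 4.02 kpc = 4020 pc
Star B: M = m − 5 log₁₀ d + 5 = 10.09 − 5·3.6042 + 5 = -2.931
ΔM = M_A − M_B = 10.298 − (-2.931) = 13.229; smaller M is more luminous → Star B.
L ratio = 10^(0.4 |ΔM|) = 10^5.292 = 195800

Star B is more luminous, by a factor of 196000.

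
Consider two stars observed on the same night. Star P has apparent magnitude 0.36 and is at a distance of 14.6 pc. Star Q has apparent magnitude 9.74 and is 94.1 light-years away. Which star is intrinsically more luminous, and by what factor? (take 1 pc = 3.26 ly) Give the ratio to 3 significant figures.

Star P: M = m − 5 log₁₀ d + 5 = 0.36 − 5·1.1644 + 5 = -0.462
Star Q: d = 94.1 ly / 3.26 = 28.87 pc
Star Q: M = m − 5 log₁₀ d + 5 = 9.74 − 5·1.4604 + 5 = 7.438
ΔM = M_P − M_Q = -0.462 − (7.438) = -7.900; smaller M is more luminous → Star P.
L ratio = 10^(0.4 |ΔM|) = 10^3.160 = 1445

Star P is more luminous, by a factor of 1450.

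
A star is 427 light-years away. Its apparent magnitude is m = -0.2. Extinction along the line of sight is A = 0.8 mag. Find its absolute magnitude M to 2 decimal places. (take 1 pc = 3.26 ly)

M ≈ -6.59

d = 427 ly / 3.26 = 131.0 pc
5 log₁₀(d/10 pc) = 5 log₁₀(131.0) − 5 = 5.586
M = m − 5 log₁₀(d/10) − A = -0.2 − 5.586 − 0.8 = -6.586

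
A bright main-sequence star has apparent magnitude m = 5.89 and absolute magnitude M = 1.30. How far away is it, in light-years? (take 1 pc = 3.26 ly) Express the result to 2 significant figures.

Distance modulus: m − M = 5.89 − (1.30) = 4.590
m − M = 5 log₁₀ d − 5
log₁₀ d = (m − M)/5 + 1 = 1.9180
d = 10^1.9180 = 82.79 pc
= 269.9 ly

d ≈ 270 ly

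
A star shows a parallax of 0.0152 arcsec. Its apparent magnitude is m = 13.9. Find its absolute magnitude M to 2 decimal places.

d = 1/p = 1/0.0152″ = 65.79 pc
5 log₁₀(d/10 pc) = 5 log₁₀(65.79) − 5 = 4.091
M = m − 5 log₁₀(d/10) = 13.9 − 4.091 = 9.809

M ≈ 9.81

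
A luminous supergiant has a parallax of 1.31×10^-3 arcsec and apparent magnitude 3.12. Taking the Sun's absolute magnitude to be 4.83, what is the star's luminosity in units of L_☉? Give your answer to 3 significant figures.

d = 1/p = 1/1.31×10^-3″ = 763.4 pc
M = m − 5 log₁₀ d + 5 = 3.12 − 5·2.8827 + 5 = -6.294
M − M_☉ = -6.294 − 4.83 = -11.124
L/L_☉ = 10^(−0.4 × -11.124) = 28150

L/L_☉ ≈ 28100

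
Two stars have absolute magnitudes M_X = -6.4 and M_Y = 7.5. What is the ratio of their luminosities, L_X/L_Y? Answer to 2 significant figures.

ΔM = M_X − M_Y = -13.9
L_X/L_Y = 10^(−0.4 ΔM) = 10^5.560 = 363100

L_X/L_Y ≈ 360000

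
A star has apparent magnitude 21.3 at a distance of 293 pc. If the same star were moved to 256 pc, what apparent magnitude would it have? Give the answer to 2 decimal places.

Flux ∝ 1/d², so Δm = 5 log₁₀(d₂/d₁) = 5 log₁₀(256/293) = -0.293
m₂ = m₁ + Δm = 21.3 + (-0.293) = 21.007

m ≈ 21.01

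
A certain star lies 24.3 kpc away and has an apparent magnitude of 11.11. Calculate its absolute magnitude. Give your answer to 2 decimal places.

M ≈ -5.82

d = 24.3 kpc = 24300 pc
5 log₁₀(d/10 pc) = 5 log₁₀(24300) − 5 = 16.928
M = m − 5 log₁₀(d/10) = 11.11 − 16.928 = -5.818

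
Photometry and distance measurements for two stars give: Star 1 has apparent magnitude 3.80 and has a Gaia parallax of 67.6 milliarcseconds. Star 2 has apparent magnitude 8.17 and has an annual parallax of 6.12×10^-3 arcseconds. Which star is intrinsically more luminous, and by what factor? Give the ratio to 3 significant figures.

Star 1: p = 67.6 mas = 0.0676″ → d = 1/p = 14.79 pc
Star 1: M = m − 5 log₁₀ d + 5 = 3.80 − 5·1.1701 + 5 = 2.950
Star 2: d = 1/p = 1/6.12×10^-3″ = 163.4 pc
Star 2: M = m − 5 log₁₀ d + 5 = 8.17 − 5·2.2132 + 5 = 2.104
ΔM = M_1 − M_2 = 2.950 − (2.104) = 0.846; smaller M is more luminous → Star 2.
L ratio = 10^(0.4 |ΔM|) = 10^0.338 = 2.180

Star 2 is more luminous, by a factor of 2.18.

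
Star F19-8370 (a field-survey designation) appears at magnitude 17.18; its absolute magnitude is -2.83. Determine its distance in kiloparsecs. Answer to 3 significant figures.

μ = m − M = 20.010
m − M = 5 log₁₀ d − 5
log₁₀ d = (m − M)/5 + 1 = 5.0020
d = 10^5.0020 = 100500 pc
= 100.5 kpc

d ≈ 100 kpc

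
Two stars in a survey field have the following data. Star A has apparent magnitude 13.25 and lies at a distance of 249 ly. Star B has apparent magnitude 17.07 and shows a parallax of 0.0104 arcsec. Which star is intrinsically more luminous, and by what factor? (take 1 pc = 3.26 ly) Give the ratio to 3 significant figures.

Star A: d = 249 ly / 3.26 = 76.38 pc
Star A: M = m − 5 log₁₀ d + 5 = 13.25 − 5·1.8830 + 5 = 8.835
Star B: d = 1/p = 1/0.0104″ = 96.15 pc
Star B: M = m − 5 log₁₀ d + 5 = 17.07 − 5·1.9830 + 5 = 12.155
ΔM = M_A − M_B = 8.835 − (12.155) = -3.320; smaller M is more luminous → Star A.
L ratio = 10^(0.4 |ΔM|) = 10^1.328 = 21.28

Star A is more luminous, by a factor of 21.3.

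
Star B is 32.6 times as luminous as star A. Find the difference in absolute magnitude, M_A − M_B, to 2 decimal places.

M_A − M_B ≈ 3.78

Pogson: ΔM = −2.5 log₁₀(ratio) = −2.5 log₁₀(32.6) = −2.5 × 1.5132 = -3.783
Star B is brighter so has the smaller magnitude: M_A − M_B is positive.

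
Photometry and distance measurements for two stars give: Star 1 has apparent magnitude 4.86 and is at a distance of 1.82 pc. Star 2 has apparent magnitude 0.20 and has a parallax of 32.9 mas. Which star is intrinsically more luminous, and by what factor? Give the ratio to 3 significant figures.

Star 2 is more luminous, by a factor of 20400.

Star 1: M = m − 5 log₁₀ d + 5 = 4.86 − 5·0.2601 + 5 = 8.560
Star 2: p = 32.9 mas = 0.0329″ → d = 1/p = 30.40 pc
Star 2: M = m − 5 log₁₀ d + 5 = 0.20 − 5·1.4828 + 5 = -2.214
ΔM = M_1 − M_2 = 8.560 − (-2.214) = 10.774; smaller M is more luminous → Star 2.
L ratio = 10^(0.4 |ΔM|) = 10^4.309 = 20390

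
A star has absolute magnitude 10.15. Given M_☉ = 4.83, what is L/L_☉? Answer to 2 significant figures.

L/L_☉ ≈ 7.4×10^-3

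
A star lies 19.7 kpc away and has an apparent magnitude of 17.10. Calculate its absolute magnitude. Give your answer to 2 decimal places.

d = 19.7 kpc = 19700 pc
5 log₁₀(d/10 pc) = 5 log₁₀(19700) − 5 = 16.472
M = m − 5 log₁₀(d/10) = 17.10 − 16.472 = 0.628

M ≈ 0.63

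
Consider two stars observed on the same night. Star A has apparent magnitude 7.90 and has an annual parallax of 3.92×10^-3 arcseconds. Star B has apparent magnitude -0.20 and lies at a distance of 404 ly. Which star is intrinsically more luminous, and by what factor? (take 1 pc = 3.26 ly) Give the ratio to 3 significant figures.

Star A: d = 1/p = 1/3.92×10^-3″ = 255.1 pc
Star A: M = m − 5 log₁₀ d + 5 = 7.90 − 5·2.4067 + 5 = 0.866
Star B: d = 404 ly / 3.26 = 123.9 pc
Star B: M = m − 5 log₁₀ d + 5 = -0.20 − 5·2.0932 + 5 = -5.666
ΔM = M_A − M_B = 0.866 − (-5.666) = 6.532; smaller M is more luminous → Star B.
L ratio = 10^(0.4 |ΔM|) = 10^2.613 = 410.1

Star B is more luminous, by a factor of 410.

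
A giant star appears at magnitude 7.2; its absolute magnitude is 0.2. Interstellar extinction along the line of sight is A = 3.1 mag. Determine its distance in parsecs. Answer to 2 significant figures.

d ≈ 60 pc

m − M = 5 log₁₀(d/10 pc) + A  ⇒  7.2 − (0.2) − 3.1 = 5 log₁₀(d/10)
3.900 = 5 log₁₀(d/10)
log₁₀ d = (m − M − A)/5 + 1 = 1.7800
d = 10^1.7800 = 60.26 pc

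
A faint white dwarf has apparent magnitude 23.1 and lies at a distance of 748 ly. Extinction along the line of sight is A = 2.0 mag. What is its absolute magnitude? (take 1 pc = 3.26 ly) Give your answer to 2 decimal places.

d = 748 ly / 3.26 = 229.4 pc
5 log₁₀(d/10 pc) = 5 log₁₀(229.4) − 5 = 6.803
M = m − 5 log₁₀(d/10) − A = 23.1 − 6.803 − 2.0 = 14.297

M ≈ 14.30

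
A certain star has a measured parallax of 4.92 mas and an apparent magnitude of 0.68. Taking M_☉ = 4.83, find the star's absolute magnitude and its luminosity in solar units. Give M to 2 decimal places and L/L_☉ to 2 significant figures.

M ≈ -5.86; L/L_☉ ≈ 19000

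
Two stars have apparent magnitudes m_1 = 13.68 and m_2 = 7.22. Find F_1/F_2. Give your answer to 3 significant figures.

F_1/F_2 ≈ 2.61×10^-3

Δm = 13.68 − (7.22) = 6.46
Flux ratio = 10^(−0.4 Δm) = 10^(−0.4 × 6.46) = 10^-2.584 = 2.606×10^-3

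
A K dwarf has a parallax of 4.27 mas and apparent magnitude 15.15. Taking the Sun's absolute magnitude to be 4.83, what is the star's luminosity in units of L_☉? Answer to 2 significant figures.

L/L_☉ ≈ 0.041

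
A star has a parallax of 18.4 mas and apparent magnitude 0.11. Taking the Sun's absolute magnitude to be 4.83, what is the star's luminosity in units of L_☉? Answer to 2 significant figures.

L/L_☉ ≈ 2300

d = 1/p = 1000/18.4 mas = 54.35 pc
M = m − 5 log₁₀ d + 5 = 0.11 − 5·1.7352 + 5 = -3.566
M − M_☉ = -3.566 − 4.83 = -8.396
L/L_☉ = 10^(−0.4 × -8.396) = 2282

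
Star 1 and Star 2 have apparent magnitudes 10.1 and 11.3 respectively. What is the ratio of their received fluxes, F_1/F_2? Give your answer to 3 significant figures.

F_1/F_2 ≈ 3.02

Δm = 10.1 − (11.3) = -1.2
Flux ratio = 10^(−0.4 Δm) = 10^(−0.4 × -1.2) = 10^0.480 = 3.020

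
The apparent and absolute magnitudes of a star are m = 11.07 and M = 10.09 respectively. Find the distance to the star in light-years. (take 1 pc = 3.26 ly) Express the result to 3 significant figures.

d ≈ 51.2 ly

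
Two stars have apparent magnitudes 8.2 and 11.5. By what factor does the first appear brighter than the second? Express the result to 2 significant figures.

Δm = 8.2 − (11.5) = -3.3
Flux ratio = 10^(−0.4 Δm) = 10^(−0.4 × -3.3) = 10^1.320 = 20.89

21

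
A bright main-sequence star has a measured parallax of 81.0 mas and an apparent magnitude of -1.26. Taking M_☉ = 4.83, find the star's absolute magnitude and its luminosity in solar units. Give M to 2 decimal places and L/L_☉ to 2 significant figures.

d = 1/p = 1000/81.0 mas = 12.35 pc
M = m − 5 log₁₀ d + 5 = -1.26 − 5·1.0915 + 5 = -1.718
M − M_☉ = -1.718 − 4.83 = -6.548
L/L_☉ = 10^(−0.4 × -6.548) = 415.9

M ≈ -1.72; L/L_☉ ≈ 420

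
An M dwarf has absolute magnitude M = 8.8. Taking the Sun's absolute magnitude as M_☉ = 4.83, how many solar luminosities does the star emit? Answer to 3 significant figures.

M − M_☉ = 8.8 − 4.83 = 3.970
L/L_☉ = 10^(−0.4 (M − M_☉)) = 10^-1.588 = 0.02582

L/L_☉ ≈ 0.0258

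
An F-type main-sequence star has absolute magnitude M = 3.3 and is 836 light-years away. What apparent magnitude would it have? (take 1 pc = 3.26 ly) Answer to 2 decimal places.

m ≈ 10.34

d = 836 ly / 3.26 = 256.4 pc
m = M + 5 log₁₀ d − 5 = 3.3 + 5·2.4090 − 5 = 10.345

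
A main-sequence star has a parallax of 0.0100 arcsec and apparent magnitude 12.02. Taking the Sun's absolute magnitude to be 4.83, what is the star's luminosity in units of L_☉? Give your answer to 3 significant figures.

d = 1/p = 1/0.0100″ = 100.0 pc
M = m − 5 log₁₀ d + 5 = 12.02 − 5·2.0000 + 5 = 7.020
M − M_☉ = 7.020 − 4.83 = 2.190
L/L_☉ = 10^(−0.4 × 2.190) = 0.1330

L/L_☉ ≈ 0.133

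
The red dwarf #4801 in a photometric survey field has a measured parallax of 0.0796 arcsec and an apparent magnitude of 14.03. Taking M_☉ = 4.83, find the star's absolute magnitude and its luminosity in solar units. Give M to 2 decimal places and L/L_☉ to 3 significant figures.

d = 1/p = 1/0.0796″ = 12.56 pc
M = m − 5 log₁₀ d + 5 = 14.03 − 5·1.0991 + 5 = 13.535
M − M_☉ = 13.535 − 4.83 = 8.705
L/L_☉ = 10^(−0.4 × 8.705) = 3.297×10^-4

M ≈ 13.53; L/L_☉ ≈ 3.30×10^-4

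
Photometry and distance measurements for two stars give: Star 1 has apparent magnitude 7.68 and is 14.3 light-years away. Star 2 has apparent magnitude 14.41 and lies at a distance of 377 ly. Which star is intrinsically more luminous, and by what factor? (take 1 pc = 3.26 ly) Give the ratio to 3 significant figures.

Star 2 is more luminous, by a factor of 1.41.

Star 1: d = 14.3 ly / 3.26 = 4.387 pc
Star 1: M = m − 5 log₁₀ d + 5 = 7.68 − 5·0.6421 + 5 = 9.469
Star 2: d = 377 ly / 3.26 = 115.6 pc
Star 2: M = m − 5 log₁₀ d + 5 = 14.41 − 5·2.0631 + 5 = 9.094
ΔM = M_1 − M_2 = 9.469 − (9.094) = 0.375; smaller M is more luminous → Star 2.
L ratio = 10^(0.4 |ΔM|) = 10^0.150 = 1.413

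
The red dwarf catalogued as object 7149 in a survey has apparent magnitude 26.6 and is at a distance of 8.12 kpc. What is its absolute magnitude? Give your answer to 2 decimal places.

d = 8.12 kpc = 8120 pc
5 log₁₀(d/10 pc) = 5 log₁₀(8120) − 5 = 14.548
M = m − 5 log₁₀(d/10) = 26.6 − 14.548 = 12.052

M ≈ 12.05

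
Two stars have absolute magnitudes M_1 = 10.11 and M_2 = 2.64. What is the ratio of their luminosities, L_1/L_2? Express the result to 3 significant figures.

L_1/L_2 ≈ 1.03×10^-3

ΔM = M_1 − M_2 = 7.47
L_1/L_2 = 10^(−0.4 ΔM) = 10^-2.988 = 1.028×10^-3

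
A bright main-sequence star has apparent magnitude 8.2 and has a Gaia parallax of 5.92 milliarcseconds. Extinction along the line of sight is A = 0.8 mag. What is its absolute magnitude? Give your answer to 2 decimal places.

M ≈ 1.26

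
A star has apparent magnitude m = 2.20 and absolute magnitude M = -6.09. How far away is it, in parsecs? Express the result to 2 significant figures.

μ = m − M = 8.290
m − M = 5 log₁₀ d − 5
log₁₀ d = (m − M)/5 + 1 = 2.6580
d = 10^2.6580 = 455.0 pc

d ≈ 450 pc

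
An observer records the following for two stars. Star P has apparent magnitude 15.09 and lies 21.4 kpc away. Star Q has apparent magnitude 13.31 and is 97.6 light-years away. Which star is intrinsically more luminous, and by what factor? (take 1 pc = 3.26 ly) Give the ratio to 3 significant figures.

Star P is more luminous, by a factor of 99200.

Star P: d = 21.4 kpc = 21400 pc
Star P: M = m − 5 log₁₀ d + 5 = 15.09 − 5·4.3304 + 5 = -1.562
Star Q: d = 97.6 ly / 3.26 = 29.94 pc
Star Q: M = m − 5 log₁₀ d + 5 = 13.31 − 5·1.4762 + 5 = 10.929
ΔM = M_P − M_Q = -1.562 − (10.929) = -12.491; smaller M is more luminous → Star P.
L ratio = 10^(0.4 |ΔM|) = 10^4.996 = 99170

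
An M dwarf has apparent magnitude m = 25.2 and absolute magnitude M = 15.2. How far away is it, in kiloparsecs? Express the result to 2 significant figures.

Distance modulus: m − M = 25.2 − (15.2) = 10.000
m − M = 5 log₁₀ d − 5
log₁₀ d = (m − M)/5 + 1 = 3.0000
d = 10^3.0000 = 1000 pc
= 1.000 kpc

d ≈ 1.0 kpc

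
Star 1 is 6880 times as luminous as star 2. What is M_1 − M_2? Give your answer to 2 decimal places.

M_1 − M_2 ≈ -9.59

Pogson: ΔM = −2.5 log₁₀(ratio) = −2.5 log₁₀(6880) = −2.5 × 3.8376 = -9.594
Star 1 is brighter, so it has the smaller magnitude: the difference is negative.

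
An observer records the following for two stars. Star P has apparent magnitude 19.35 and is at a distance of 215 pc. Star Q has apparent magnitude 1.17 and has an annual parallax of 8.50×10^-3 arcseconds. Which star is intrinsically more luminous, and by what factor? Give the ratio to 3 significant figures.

Star P: M = m − 5 log₁₀ d + 5 = 19.35 − 5·2.3324 + 5 = 12.688
Star Q: d = 1/p = 1/8.50×10^-3″ = 117.6 pc
Star Q: M = m − 5 log₁₀ d + 5 = 1.17 − 5·2.0706 + 5 = -4.183
ΔM = M_P − M_Q = 12.688 − (-4.183) = 16.871; smaller M is more luminous → Star Q.
L ratio = 10^(0.4 |ΔM|) = 10^6.748 = 5.601×10^6

Star Q is more luminous, by a factor of 5.60×10^6.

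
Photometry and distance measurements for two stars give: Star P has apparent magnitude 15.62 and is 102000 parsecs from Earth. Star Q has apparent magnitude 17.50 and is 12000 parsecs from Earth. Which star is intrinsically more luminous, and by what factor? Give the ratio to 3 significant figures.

Star P is more luminous, by a factor of 408.

Star P: M = m − 5 log₁₀ d + 5 = 15.62 − 5·5.0086 + 5 = -4.423
Star Q: M = m − 5 log₁₀ d + 5 = 17.50 − 5·4.0792 + 5 = 2.104
ΔM = M_P − M_Q = -4.423 − (2.104) = -6.527; smaller M is more luminous → Star P.
L ratio = 10^(0.4 |ΔM|) = 10^2.611 = 408.2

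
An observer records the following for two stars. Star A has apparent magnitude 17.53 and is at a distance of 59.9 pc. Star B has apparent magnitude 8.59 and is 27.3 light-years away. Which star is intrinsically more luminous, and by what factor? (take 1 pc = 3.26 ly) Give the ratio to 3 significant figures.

Star A: M = m − 5 log₁₀ d + 5 = 17.53 − 5·1.7774 + 5 = 13.643
Star B: d = 27.3 ly / 3.26 = 8.374 pc
Star B: M = m − 5 log₁₀ d + 5 = 8.59 − 5·0.9229 + 5 = 8.975
ΔM = M_A − M_B = 13.643 − (8.975) = 4.668; smaller M is more luminous → Star B.
L ratio = 10^(0.4 |ΔM|) = 10^1.867 = 73.63

Star B is more luminous, by a factor of 73.6.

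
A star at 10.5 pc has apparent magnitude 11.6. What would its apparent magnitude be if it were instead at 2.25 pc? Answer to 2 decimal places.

m ≈ 8.25

Flux ∝ 1/d², so Δm = 5 log₁₀(d₂/d₁) = 5 log₁₀(2.25/10.5) = -3.345
m₂ = m₁ + Δm = 11.6 + (-3.345) = 8.255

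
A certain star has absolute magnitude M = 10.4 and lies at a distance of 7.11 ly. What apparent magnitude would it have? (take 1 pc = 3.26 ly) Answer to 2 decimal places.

m ≈ 7.09

d = 7.11 ly / 3.26 = 2.181 pc
m = M + 5 log₁₀ d − 5 = 10.4 + 5·0.3387 − 5 = 7.093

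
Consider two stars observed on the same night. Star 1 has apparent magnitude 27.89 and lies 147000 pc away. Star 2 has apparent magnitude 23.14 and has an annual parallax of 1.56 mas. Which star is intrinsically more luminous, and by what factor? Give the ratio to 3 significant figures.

Star 1 is more luminous, by a factor of 662.

Star 1: M = m − 5 log₁₀ d + 5 = 27.89 − 5·5.1673 + 5 = 7.053
Star 2: p = 1.56 mas = 1.56×10^-3″ → d = 1/p = 641.0 pc
Star 2: M = m − 5 log₁₀ d + 5 = 23.14 − 5·2.8069 + 5 = 14.106
ΔM = M_1 − M_2 = 7.053 − (14.106) = -7.052; smaller M is more luminous → Star 1.
L ratio = 10^(0.4 |ΔM|) = 10^2.821 = 662.0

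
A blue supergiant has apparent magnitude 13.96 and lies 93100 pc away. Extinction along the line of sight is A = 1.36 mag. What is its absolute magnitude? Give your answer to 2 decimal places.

M ≈ -7.24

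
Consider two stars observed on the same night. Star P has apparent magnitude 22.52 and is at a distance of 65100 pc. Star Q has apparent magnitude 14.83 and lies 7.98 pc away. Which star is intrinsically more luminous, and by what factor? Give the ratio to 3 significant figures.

Star P: M = m − 5 log₁₀ d + 5 = 22.52 − 5·4.8136 + 5 = 3.452
Star Q: M = m − 5 log₁₀ d + 5 = 14.83 − 5·0.9020 + 5 = 15.320
ΔM = M_P − M_Q = 3.452 − (15.320) = -11.868; smaller M is more luminous → Star P.
L ratio = 10^(0.4 |ΔM|) = 10^4.747 = 55870

Star P is more luminous, by a factor of 55900.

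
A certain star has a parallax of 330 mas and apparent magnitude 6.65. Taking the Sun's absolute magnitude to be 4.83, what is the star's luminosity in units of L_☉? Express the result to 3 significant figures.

d = 1/p = 1000/330 mas = 3.030 pc
M = m − 5 log₁₀ d + 5 = 6.65 − 5·0.4815 + 5 = 9.243
M − M_☉ = 9.243 − 4.83 = 4.413
L/L_☉ = 10^(−0.4 × 4.413) = 0.01718

L/L_☉ ≈ 0.0172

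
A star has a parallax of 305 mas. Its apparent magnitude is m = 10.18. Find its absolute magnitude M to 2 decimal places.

M ≈ 12.60

p = 305 mas = 0.305″ → d = 1/p = 3.279 pc
5 log₁₀(d/10 pc) = 5 log₁₀(3.279) − 5 = -2.421
M = m − 5 log₁₀(d/10) = 10.18 + 2.421 = 12.601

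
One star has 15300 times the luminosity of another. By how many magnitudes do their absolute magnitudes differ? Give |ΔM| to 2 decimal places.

|ΔM| ≈ 10.46

Pogson: ΔM = −2.5 log₁₀(ratio) = −2.5 log₁₀(15300) = −2.5 × 4.1847 = -10.462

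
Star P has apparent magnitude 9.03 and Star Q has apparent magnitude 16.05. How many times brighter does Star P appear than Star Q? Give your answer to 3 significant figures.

643

Δm = 9.03 − (16.05) = -7.02
Flux ratio = 10^(−0.4 Δm) = 10^(−0.4 × -7.02) = 10^2.808 = 642.7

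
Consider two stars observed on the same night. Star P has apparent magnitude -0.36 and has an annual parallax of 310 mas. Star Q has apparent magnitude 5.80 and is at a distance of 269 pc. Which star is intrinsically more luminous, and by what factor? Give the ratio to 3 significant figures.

Star P: p = 310 mas = 0.310″ → d = 1/p = 3.226 pc
Star P: M = m − 5 log₁₀ d + 5 = -0.36 − 5·0.5086 + 5 = 2.097
Star Q: M = m − 5 log₁₀ d + 5 = 5.80 − 5·2.4298 + 5 = -1.349
ΔM = M_P − M_Q = 2.097 − (-1.349) = 3.446; smaller M is more luminous → Star Q.
L ratio = 10^(0.4 |ΔM|) = 10^1.378 = 23.89

Star Q is more luminous, by a factor of 23.9.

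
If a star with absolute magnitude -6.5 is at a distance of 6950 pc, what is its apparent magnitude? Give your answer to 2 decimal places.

m = M + 5 log₁₀ d − 5 = -6.5 + 5·3.8420 − 5 = 7.710

m ≈ 7.71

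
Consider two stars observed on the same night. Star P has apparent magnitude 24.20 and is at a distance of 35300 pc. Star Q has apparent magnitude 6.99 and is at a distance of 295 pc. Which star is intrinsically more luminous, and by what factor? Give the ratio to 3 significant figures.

Star Q is more luminous, by a factor of 535.

Star P: M = m − 5 log₁₀ d + 5 = 24.20 − 5·4.5478 + 5 = 6.461
Star Q: M = m − 5 log₁₀ d + 5 = 6.99 − 5·2.4698 + 5 = -0.359
ΔM = M_P − M_Q = 6.461 − (-0.359) = 6.820; smaller M is more luminous → Star Q.
L ratio = 10^(0.4 |ΔM|) = 10^2.728 = 534.7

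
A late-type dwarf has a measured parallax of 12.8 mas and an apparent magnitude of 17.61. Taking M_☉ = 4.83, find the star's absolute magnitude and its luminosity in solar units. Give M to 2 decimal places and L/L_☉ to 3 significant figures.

M ≈ 13.15; L/L_☉ ≈ 4.72×10^-4

d = 1/p = 1000/12.8 mas = 78.12 pc
M = m − 5 log₁₀ d + 5 = 17.61 − 5·1.8928 + 5 = 13.146
M − M_☉ = 13.146 − 4.83 = 8.316
L/L_☉ = 10^(−0.4 × 8.316) = 4.716×10^-4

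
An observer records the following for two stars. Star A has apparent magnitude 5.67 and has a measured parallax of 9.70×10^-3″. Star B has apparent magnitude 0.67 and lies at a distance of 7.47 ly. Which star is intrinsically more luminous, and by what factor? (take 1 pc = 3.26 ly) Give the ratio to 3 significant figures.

Star A is more luminous, by a factor of 20.2.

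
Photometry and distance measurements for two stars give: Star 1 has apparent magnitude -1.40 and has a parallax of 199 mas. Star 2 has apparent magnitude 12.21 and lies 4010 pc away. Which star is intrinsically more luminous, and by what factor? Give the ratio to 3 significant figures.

Star 1: p = 199 mas = 0.199″ → d = 1/p = 5.025 pc
Star 1: M = m − 5 log₁₀ d + 5 = -1.40 − 5·0.7011 + 5 = 0.094
Star 2: M = m − 5 log₁₀ d + 5 = 12.21 − 5·3.6031 + 5 = -0.806
ΔM = M_1 − M_2 = 0.094 − (-0.806) = 0.900; smaller M is more luminous → Star 2.
L ratio = 10^(0.4 |ΔM|) = 10^0.360 = 2.291

Star 2 is more luminous, by a factor of 2.29.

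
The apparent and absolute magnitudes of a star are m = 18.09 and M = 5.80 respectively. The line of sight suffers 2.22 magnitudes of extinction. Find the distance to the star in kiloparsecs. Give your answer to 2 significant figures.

m − M = 5 log₁₀(d/10 pc) + A  ⇒  18.09 − (5.80) − 2.22 = 5 log₁₀(d/10)
10.070 = 5 log₁₀(d/10)
log₁₀ d = (m − M − A)/5 + 1 = 3.0140
d = 10^3.0140 = 1033 pc
= 1.033 kpc

d ≈ 1.0 kpc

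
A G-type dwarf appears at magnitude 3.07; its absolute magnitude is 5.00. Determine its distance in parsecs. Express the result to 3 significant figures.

d ≈ 4.11 pc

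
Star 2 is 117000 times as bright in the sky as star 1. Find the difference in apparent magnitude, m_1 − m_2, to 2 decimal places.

Pogson: Δm = −2.5 log₁₀(ratio) = −2.5 log₁₀(117000) = −2.5 × 5.0682 = -12.670
Star 2 is brighter so has the smaller magnitude: m_1 − m_2 is positive.

m_1 − m_2 ≈ 12.67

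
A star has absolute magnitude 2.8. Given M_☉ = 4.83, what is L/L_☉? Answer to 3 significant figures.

L/L_☉ ≈ 6.49

M − M_☉ = 2.8 − 4.83 = -2.030
L/L_☉ = 10^(−0.4 (M − M_☉)) = 10^0.812 = 6.486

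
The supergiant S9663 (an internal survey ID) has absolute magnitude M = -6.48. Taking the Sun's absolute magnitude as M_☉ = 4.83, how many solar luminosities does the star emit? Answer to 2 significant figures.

M − M_☉ = -6.48 − 4.83 = -11.310
L/L_☉ = 10^(−0.4 (M − M_☉)) = 10^4.524 = 33420

L/L_☉ ≈ 33000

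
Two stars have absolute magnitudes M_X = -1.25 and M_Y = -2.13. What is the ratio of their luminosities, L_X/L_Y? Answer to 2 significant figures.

ΔM = M_X − M_Y = 0.88
L_X/L_Y = 10^(−0.4 ΔM) = 10^-0.352 = 0.4446

L_X/L_Y ≈ 0.44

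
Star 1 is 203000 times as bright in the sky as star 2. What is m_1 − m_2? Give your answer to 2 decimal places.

Pogson: Δm = −2.5 log₁₀(ratio) = −2.5 log₁₀(203000) = −2.5 × 5.3075 = -13.269
Star 1 is brighter, so it has the smaller magnitude: the difference is negative.

m_1 − m_2 ≈ -13.27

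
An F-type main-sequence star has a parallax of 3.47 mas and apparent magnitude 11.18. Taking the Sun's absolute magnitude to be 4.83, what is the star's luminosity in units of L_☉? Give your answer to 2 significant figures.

L/L_☉ ≈ 2.4

d = 1/p = 1000/3.47 mas = 288.2 pc
M = m − 5 log₁₀ d + 5 = 11.18 − 5·2.4597 + 5 = 3.882
M − M_☉ = 3.882 − 4.83 = -0.948
L/L_☉ = 10^(−0.4 × -0.948) = 2.395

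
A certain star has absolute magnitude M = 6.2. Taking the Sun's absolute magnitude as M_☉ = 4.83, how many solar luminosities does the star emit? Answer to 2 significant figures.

M − M_☉ = 6.2 − 4.83 = 1.370
L/L_☉ = 10^(−0.4 (M − M_☉)) = 10^-0.548 = 0.2831

L/L_☉ ≈ 0.28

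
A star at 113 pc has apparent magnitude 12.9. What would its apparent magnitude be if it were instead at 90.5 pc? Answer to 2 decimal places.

m ≈ 12.42

Flux ∝ 1/d², so Δm = 5 log₁₀(d₂/d₁) = 5 log₁₀(90.5/113) = -0.482
m₂ = m₁ + Δm = 12.9 + (-0.482) = 12.418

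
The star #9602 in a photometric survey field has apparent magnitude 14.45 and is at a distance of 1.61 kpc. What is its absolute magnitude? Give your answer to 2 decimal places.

M ≈ 3.42

d = 1.61 kpc = 1610 pc
5 log₁₀(d/10 pc) = 5 log₁₀(1610) − 5 = 11.034
M = m − 5 log₁₀(d/10) = 14.45 − 11.034 = 3.416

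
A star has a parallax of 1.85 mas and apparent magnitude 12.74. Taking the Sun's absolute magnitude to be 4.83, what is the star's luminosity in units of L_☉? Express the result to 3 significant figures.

L/L_☉ ≈ 2.00

d = 1/p = 1000/1.85 mas = 540.5 pc
M = m − 5 log₁₀ d + 5 = 12.74 − 5·2.7328 + 5 = 4.076
M − M_☉ = 4.076 − 4.83 = -0.754
L/L_☉ = 10^(−0.4 × -0.754) = 2.003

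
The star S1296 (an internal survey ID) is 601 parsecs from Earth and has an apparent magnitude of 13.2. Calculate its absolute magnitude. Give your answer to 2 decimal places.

M ≈ 4.31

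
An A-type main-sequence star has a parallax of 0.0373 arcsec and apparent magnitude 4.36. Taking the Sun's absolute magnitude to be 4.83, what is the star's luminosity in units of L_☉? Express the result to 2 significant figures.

d = 1/p = 1/0.0373″ = 26.81 pc
M = m − 5 log₁₀ d + 5 = 4.36 − 5·1.4283 + 5 = 2.219
M − M_☉ = 2.219 − 4.83 = -2.611
L/L_☉ = 10^(−0.4 × -2.611) = 11.08

L/L_☉ ≈ 11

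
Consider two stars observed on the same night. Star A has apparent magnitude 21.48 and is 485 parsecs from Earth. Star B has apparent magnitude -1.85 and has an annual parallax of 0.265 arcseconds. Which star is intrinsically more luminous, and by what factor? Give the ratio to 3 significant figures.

Star A: M = m − 5 log₁₀ d + 5 = 21.48 − 5·2.6857 + 5 = 13.051
Star B: d = 1/p = 1/0.265″ = 3.774 pc
Star B: M = m − 5 log₁₀ d + 5 = -1.85 − 5·0.5768 + 5 = 0.266
ΔM = M_A − M_B = 13.051 − (0.266) = 12.785; smaller M is more luminous → Star B.
L ratio = 10^(0.4 |ΔM|) = 10^5.114 = 130000

Star B is more luminous, by a factor of 130000.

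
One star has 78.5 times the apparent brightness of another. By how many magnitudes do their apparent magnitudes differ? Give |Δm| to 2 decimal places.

|Δm| ≈ 4.74

Pogson: Δm = −2.5 log₁₀(ratio) = −2.5 log₁₀(78.5) = −2.5 × 1.8949 = -4.737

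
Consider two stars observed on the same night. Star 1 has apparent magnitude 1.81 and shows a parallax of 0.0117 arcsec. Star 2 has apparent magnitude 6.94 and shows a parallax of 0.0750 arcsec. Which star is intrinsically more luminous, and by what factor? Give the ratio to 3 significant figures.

Star 1 is more luminous, by a factor of 4630.

Star 1: d = 1/p = 1/0.0117″ = 85.47 pc
Star 1: M = m − 5 log₁₀ d + 5 = 1.81 − 5·1.9318 + 5 = -2.849
Star 2: d = 1/p = 1/0.0750″ = 13.33 pc
Star 2: M = m − 5 log₁₀ d + 5 = 6.94 − 5·1.1249 + 5 = 6.315
ΔM = M_1 − M_2 = -2.849 − (6.315) = -9.164; smaller M is more luminous → Star 1.
L ratio = 10^(0.4 |ΔM|) = 10^3.666 = 4632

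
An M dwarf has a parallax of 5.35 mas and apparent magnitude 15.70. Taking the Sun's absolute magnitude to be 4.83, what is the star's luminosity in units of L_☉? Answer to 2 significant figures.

L/L_☉ ≈ 0.016

d = 1/p = 1000/5.35 mas = 186.9 pc
M = m − 5 log₁₀ d + 5 = 15.70 − 5·2.2716 + 5 = 9.342
M − M_☉ = 9.342 − 4.83 = 4.512
L/L_☉ = 10^(−0.4 × 4.512) = 0.01568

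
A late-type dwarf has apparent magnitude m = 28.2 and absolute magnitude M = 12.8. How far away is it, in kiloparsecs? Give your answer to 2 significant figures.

d ≈ 12 kpc

Distance modulus: m − M = 28.2 − (12.8) = 15.400
m − M = 5 log₁₀ d − 5
log₁₀ d = (m − M)/5 + 1 = 4.0800
d = 10^4.0800 = 12020 pc
= 12.02 kpc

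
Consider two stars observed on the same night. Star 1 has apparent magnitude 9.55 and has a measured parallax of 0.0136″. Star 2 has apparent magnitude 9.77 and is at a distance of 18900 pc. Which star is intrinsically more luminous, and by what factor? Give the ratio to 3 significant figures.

Star 2 is more luminous, by a factor of 54000.

Star 1: d = 1/p = 1/0.0136″ = 73.53 pc
Star 1: M = m − 5 log₁₀ d + 5 = 9.55 − 5·1.8665 + 5 = 5.218
Star 2: M = m − 5 log₁₀ d + 5 = 9.77 − 5·4.2765 + 5 = -6.612
ΔM = M_1 − M_2 = 5.218 − (-6.612) = 11.830; smaller M is more luminous → Star 2.
L ratio = 10^(0.4 |ΔM|) = 10^4.732 = 53950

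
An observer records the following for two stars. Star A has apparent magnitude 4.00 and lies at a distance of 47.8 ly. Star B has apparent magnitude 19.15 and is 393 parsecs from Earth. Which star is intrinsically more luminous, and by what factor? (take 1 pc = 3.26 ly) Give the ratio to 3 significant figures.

Star A is more luminous, by a factor of 1600.

Star A: d = 47.8 ly / 3.26 = 14.66 pc
Star A: M = m − 5 log₁₀ d + 5 = 4.00 − 5·1.1662 + 5 = 3.169
Star B: M = m − 5 log₁₀ d + 5 = 19.15 − 5·2.5944 + 5 = 11.178
ΔM = M_A − M_B = 3.169 − (11.178) = -8.009; smaller M is more luminous → Star A.
L ratio = 10^(0.4 |ΔM|) = 10^3.204 = 1598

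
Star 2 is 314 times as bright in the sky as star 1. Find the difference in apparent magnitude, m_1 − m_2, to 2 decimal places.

Pogson: Δm = −2.5 log₁₀(ratio) = −2.5 log₁₀(314) = −2.5 × 2.4969 = -6.242
Star 2 is brighter so has the smaller magnitude: m_1 − m_2 is positive.

m_1 − m_2 ≈ 6.24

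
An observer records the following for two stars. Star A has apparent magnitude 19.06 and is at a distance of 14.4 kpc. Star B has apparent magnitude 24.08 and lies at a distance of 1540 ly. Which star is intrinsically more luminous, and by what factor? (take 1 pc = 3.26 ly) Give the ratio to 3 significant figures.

Star A: d = 14.4 kpc = 14400 pc
Star A: M = m − 5 log₁₀ d + 5 = 19.06 − 5·4.1584 + 5 = 3.268
Star B: d = 1540 ly / 3.26 = 472.4 pc
Star B: M = m − 5 log₁₀ d + 5 = 24.08 − 5·2.6743 + 5 = 15.708
ΔM = M_A − M_B = 3.268 − (15.708) = -12.440; smaller M is more luminous → Star A.
L ratio = 10^(0.4 |ΔM|) = 10^4.976 = 94650

Star A is more luminous, by a factor of 94600.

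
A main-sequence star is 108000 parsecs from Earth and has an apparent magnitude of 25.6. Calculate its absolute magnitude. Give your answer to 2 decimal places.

5 log₁₀(d/10 pc) = 5 log₁₀(108000) − 5 = 20.167
M = m − 5 log₁₀(d/10) = 25.6 − 20.167 = 5.433

M ≈ 5.43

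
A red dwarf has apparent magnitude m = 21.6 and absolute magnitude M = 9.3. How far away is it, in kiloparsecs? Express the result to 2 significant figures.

Distance modulus: m − M = 21.6 − (9.3) = 12.300
m − M = 5 log₁₀ d − 5
log₁₀ d = (m − M)/5 + 1 = 3.4600
d = 10^3.4600 = 2884 pc
= 2.884 kpc

d ≈ 2.9 kpc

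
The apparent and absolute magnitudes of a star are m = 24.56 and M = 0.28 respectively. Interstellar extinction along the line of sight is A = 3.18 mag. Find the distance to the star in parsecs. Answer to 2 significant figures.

d ≈ 170000 pc

m − M = 5 log₁₀(d/10 pc) + A  ⇒  24.56 − (0.28) − 3.18 = 5 log₁₀(d/10)
21.100 = 5 log₁₀(d/10)
log₁₀ d = (m − M − A)/5 + 1 = 5.2200
d = 10^5.2200 = 166000 pc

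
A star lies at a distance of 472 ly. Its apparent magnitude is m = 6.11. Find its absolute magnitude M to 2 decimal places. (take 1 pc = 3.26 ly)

M ≈ 0.31

d = 472 ly / 3.26 = 144.8 pc
5 log₁₀(d/10 pc) = 5 log₁₀(144.8) − 5 = 5.804
M = m − 5 log₁₀(d/10) = 6.11 − 5.804 = 0.306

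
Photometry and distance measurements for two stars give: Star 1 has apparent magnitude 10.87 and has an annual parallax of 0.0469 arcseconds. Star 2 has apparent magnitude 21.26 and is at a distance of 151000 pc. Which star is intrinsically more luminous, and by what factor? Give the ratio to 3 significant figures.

Star 2 is more luminous, by a factor of 3500.

Star 1: d = 1/p = 1/0.0469″ = 21.32 pc
Star 1: M = m − 5 log₁₀ d + 5 = 10.87 − 5·1.3288 + 5 = 9.226
Star 2: M = m − 5 log₁₀ d + 5 = 21.26 − 5·5.1790 + 5 = 0.365
ΔM = M_1 − M_2 = 9.226 − (0.365) = 8.861; smaller M is more luminous → Star 2.
L ratio = 10^(0.4 |ΔM|) = 10^3.544 = 3502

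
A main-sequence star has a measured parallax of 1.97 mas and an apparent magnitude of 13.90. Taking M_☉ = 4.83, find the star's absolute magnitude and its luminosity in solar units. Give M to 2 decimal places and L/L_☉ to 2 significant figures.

M ≈ 5.37; L/L_☉ ≈ 0.61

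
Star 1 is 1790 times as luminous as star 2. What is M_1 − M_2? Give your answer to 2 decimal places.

M_1 − M_2 ≈ -8.13

Pogson: ΔM = −2.5 log₁₀(ratio) = −2.5 log₁₀(1790) = −2.5 × 3.2529 = -8.132
Star 1 is brighter, so it has the smaller magnitude: the difference is negative.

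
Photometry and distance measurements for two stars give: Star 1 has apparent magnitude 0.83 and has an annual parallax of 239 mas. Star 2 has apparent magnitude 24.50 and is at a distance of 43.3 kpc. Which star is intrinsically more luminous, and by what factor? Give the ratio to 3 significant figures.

Star 1: p = 239 mas = 0.239″ → d = 1/p = 4.184 pc
Star 1: M = m − 5 log₁₀ d + 5 = 0.83 − 5·0.6216 + 5 = 2.722
Star 2: d = 43.3 kpc = 43300 pc
Star 2: M = m − 5 log₁₀ d + 5 = 24.50 − 5·4.6365 + 5 = 6.318
ΔM = M_1 − M_2 = 2.722 − (6.318) = -3.596; smaller M is more luminous → Star 1.
L ratio = 10^(0.4 |ΔM|) = 10^1.438 = 27.43

Star 1 is more luminous, by a factor of 27.4.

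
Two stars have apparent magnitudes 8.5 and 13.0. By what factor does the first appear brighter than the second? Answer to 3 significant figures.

Magnitude difference = -4.5
Flux ratio = 10^(−0.4 Δm) = 10^(−0.4 × -4.5) = 10^1.800 = 63.10

63.1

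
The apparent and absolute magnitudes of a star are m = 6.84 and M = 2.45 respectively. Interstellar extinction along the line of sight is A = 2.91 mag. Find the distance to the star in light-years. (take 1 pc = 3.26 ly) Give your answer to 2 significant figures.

d ≈ 64 ly

m − M = 5 log₁₀(d/10 pc) + A  ⇒  6.84 − (2.45) − 2.91 = 5 log₁₀(d/10)
1.480 = 5 log₁₀(d/10)
log₁₀ d = (m − M − A)/5 + 1 = 1.2960
d = 10^1.2960 = 19.77 pc
= 64.45 ly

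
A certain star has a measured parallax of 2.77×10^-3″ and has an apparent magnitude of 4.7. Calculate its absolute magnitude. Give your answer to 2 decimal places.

M ≈ -3.09

d = 1/p = 1/2.77×10^-3″ = 361.0 pc
5 log₁₀(d/10 pc) = 5 log₁₀(361.0) − 5 = 7.788
M = m − 5 log₁₀(d/10) = 4.7 − 7.788 = -3.088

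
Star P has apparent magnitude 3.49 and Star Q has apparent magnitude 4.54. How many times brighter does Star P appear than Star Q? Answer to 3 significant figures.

2.63

Δm = 3.49 − (4.54) = -1.05
Flux ratio = 10^(−0.4 Δm) = 10^(−0.4 × -1.05) = 10^0.420 = 2.630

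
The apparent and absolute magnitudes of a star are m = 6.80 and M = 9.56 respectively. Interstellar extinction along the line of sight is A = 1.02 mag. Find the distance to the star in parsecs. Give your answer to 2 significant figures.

d ≈ 1.8 pc

m − M = 5 log₁₀(d/10 pc) + A  ⇒  6.80 − (9.56) − 1.02 = 5 log₁₀(d/10)
-3.780 = 5 log₁₀(d/10)
log₁₀ d = (m − M − A)/5 + 1 = 0.2440
d = 10^0.2440 = 1.754 pc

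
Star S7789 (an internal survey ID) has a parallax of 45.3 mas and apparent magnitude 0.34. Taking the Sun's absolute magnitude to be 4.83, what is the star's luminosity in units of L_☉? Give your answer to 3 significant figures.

L/L_☉ ≈ 305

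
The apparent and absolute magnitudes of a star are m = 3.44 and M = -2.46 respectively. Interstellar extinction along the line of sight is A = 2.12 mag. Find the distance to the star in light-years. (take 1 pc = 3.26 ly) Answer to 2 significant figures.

d ≈ 190 ly

m − M = 5 log₁₀(d/10 pc) + A  ⇒  3.44 − (-2.46) − 2.12 = 5 log₁₀(d/10)
3.780 = 5 log₁₀(d/10)
log₁₀ d = (m − M − A)/5 + 1 = 1.7560
d = 10^1.7560 = 57.02 pc
= 185.9 ly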